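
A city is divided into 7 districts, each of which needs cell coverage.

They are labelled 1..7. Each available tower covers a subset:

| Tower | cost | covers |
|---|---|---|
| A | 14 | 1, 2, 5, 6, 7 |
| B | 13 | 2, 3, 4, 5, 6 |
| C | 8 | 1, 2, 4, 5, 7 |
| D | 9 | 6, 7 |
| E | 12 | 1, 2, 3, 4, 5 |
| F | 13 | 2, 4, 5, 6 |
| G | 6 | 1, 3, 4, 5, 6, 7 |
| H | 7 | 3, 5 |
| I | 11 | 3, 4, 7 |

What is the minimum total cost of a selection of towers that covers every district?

C, G together cover every district (C ∪ G = {1, 2, 3, 4, 5, 6, 7}); total cost 8 + 6 = 14.
No covering selection has total cost below 14.

14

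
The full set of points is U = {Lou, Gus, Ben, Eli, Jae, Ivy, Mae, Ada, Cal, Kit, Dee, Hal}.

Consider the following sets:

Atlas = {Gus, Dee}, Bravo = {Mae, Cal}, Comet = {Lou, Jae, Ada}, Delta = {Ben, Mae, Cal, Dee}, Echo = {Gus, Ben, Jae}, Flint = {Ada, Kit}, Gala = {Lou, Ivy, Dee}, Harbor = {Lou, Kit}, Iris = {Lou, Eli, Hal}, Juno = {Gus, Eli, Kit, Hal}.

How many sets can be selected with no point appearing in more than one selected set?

4

Atlas, Bravo, Flint, Iris are pairwise disjoint (Atlas={Gus,Dee}; Bravo={Mae,Cal}; Flint={Ada,Kit}; Iris={Lou,Eli,Hal}).
Every remaining set overlaps one of these, and no 5 of the listed sets are pairwise disjoint, so 4 is the maximum.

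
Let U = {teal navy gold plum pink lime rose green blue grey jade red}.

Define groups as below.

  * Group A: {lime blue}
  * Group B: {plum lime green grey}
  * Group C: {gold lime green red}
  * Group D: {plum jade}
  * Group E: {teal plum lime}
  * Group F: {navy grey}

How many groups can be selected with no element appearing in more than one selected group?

C, D, F are pairwise disjoint (C={gold,lime,green,red}; D={plum,jade}; F={navy,grey}).
Every remaining group overlaps one of these, and no 4 of the listed groups are pairwise disjoint, so 3 is the maximum.

3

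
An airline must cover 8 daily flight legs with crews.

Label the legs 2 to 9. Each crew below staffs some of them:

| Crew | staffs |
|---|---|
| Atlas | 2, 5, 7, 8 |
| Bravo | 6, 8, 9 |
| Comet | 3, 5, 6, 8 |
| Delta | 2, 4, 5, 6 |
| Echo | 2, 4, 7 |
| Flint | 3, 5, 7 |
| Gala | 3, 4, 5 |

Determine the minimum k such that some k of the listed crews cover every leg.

Atlas and Bravo and Gala together: Atlas ∪ Bravo ∪ Gala = {2, 3, 4, 5, 6, 7, 8, 9} — every leg is covered.
Only Bravo contains 9, so Bravo is forced; the remaining 5 legs need at least 2 more crews (each remaining crew adds at most 3) — so at least 3 crews are needed, and 3 is optimal.

3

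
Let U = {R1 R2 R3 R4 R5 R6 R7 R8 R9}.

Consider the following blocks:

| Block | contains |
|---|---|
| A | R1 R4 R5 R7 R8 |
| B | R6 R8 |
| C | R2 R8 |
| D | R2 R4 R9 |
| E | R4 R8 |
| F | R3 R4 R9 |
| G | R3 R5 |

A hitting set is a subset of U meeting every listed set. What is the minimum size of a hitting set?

3

H = {R4, R5, R8} meets every block (each contains at least one member of H), and |H| = 3.
The blocks B, D, G are pairwise disjoint, so any hitting set needs a separate item for each — at least 3. Hence 3 is optimal.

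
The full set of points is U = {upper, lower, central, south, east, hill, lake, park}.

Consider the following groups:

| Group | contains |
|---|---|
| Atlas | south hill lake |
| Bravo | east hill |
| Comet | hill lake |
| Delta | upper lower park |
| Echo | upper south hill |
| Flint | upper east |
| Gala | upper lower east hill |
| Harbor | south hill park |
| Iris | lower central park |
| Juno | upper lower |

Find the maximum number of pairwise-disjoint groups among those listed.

Atlas, Flint, Iris are pairwise disjoint (Atlas={south,hill,lake}; Flint={upper,east}; Iris={lower,central,park}).
Every remaining group overlaps one of these, and no 4 of the listed groups are pairwise disjoint, so 3 is the maximum.

3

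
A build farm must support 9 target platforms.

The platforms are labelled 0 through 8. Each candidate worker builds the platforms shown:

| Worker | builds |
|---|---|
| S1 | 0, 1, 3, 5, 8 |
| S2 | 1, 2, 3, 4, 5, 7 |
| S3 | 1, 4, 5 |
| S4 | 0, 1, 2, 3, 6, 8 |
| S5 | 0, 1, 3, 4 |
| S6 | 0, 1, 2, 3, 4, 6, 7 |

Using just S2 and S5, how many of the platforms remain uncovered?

Union of S2, S5 = {0, 1, 2, 3, 4, 5, 7}.
Not covered: 6, 8 — 2 platforms.

2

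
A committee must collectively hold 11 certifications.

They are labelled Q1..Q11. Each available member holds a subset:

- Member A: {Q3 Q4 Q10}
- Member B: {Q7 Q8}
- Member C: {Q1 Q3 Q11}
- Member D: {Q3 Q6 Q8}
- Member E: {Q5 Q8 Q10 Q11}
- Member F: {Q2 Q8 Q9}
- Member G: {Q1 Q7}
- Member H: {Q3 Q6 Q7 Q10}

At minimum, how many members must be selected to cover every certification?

5

A and D and E and F and G together: A ∪ D ∪ E ∪ F ∪ G = {Q1, Q2, Q3, Q4, Q5, Q6, Q7, Q8, Q9, Q10, Q11} — every certification is covered.
No 4 of the 8 members cover everything (all 70 combinations miss at least one certification), so 5 is optimal.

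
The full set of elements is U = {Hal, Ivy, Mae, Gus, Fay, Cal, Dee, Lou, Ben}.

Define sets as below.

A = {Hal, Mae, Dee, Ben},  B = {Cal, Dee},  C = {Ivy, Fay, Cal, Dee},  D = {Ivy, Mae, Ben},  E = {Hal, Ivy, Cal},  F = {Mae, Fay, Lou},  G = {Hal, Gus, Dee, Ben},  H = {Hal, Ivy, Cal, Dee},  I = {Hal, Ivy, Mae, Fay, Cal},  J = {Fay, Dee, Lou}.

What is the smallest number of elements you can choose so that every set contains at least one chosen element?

3

T = {Ivy, Fay, Dee} meets every set (each contains at least one member of T), and |T| = 3.
No choice of 2 elements meets every set, so 3 is the minimum.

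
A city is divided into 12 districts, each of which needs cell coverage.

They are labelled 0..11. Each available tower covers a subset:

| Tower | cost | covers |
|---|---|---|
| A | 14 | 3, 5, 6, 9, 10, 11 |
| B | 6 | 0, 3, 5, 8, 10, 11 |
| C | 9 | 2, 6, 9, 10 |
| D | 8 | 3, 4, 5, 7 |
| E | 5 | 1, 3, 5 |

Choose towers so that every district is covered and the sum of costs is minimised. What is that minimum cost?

28

B, C, D, E together cover every district (B ∪ C ∪ D ∪ E = {0, 1, 2, 3, 4, 5, 6, 7, 8, 9, 10, 11}); total cost 6 + 9 + 8 + 5 = 28.
No covering selection has total cost below 28.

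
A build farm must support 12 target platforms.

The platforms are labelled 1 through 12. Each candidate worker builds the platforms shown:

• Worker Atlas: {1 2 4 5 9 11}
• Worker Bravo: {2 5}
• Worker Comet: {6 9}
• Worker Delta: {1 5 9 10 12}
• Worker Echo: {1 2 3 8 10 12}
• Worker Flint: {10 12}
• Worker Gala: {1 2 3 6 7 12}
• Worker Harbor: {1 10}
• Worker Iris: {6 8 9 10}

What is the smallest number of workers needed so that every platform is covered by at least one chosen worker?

3

Atlas and Gala and Iris together: Atlas ∪ Gala ∪ Iris = {1, 2, 3, 4, 5, 6, 7, 8, 9, 10, 11, 12} — every platform is covered.
Only Atlas contains 4, so Atlas is forced; the remaining 6 platforms need at least 2 more workers (each remaining worker adds at most 4) — so at least 3 workers are needed, and 3 is optimal.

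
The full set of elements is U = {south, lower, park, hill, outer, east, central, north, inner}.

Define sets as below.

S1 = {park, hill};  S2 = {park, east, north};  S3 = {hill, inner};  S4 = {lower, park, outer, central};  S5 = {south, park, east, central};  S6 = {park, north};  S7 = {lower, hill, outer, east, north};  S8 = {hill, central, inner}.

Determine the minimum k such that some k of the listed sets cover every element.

S3, S5, and S7 cover everything between them: the union {south, lower, park, hill, outer, east, central, north, inner} is all of U.
Only S5 contains south, so S5 is forced; the remaining 5 elements need at least 2 more sets (each remaining set adds at most 4) — so at least 3 sets are needed, and 3 is optimal.

3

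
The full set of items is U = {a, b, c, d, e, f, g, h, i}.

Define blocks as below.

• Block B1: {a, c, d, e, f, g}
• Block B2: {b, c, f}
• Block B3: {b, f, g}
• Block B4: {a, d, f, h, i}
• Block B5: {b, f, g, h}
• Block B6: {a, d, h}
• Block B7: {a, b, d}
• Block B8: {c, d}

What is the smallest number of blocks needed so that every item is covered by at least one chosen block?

B1, B4, and B5 cover everything between them: the union {a, b, c, d, e, f, g, h, i} is all of U.
Only B1 contains e, so B1 is forced; the remaining 3 items need at least 2 more blocks (each remaining block adds at most 2) — so at least 3 blocks are needed, and 3 is optimal.

3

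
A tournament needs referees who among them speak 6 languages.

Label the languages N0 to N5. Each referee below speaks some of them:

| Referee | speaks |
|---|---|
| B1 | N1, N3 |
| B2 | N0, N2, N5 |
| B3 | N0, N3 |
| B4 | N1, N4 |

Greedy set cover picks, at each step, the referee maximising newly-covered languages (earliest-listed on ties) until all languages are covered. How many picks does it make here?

Greedy: pick B2 (covers 3 new) → pick B1 (covers 2 new) → pick B4 (covers 1 new). Total picks: 3.

3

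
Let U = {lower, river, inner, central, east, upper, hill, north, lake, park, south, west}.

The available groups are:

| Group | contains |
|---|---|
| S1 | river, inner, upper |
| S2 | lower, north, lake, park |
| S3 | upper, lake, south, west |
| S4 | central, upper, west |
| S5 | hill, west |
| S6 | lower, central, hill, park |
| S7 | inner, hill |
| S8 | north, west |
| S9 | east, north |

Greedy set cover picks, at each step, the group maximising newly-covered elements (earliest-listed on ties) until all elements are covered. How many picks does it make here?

5

Greedy: pick S2 (covers 4 new) → pick S1 (covers 3 new) → pick S3 (covers 2 new) → pick S6 (covers 2 new) → pick S9 (covers 1 new). Total picks: 5.
(The true minimum cover uses only 4 groups, so greedy is not optimal here.)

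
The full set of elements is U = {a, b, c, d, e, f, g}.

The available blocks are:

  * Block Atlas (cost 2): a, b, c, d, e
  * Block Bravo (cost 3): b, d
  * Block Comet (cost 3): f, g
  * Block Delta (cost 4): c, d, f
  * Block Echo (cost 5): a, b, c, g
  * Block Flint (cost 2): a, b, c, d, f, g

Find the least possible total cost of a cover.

4

Atlas, Flint together cover every element (Atlas ∪ Flint = {a, b, c, d, e, f, g}); total cost 2 + 2 = 4.
No covering selection has total cost below 4.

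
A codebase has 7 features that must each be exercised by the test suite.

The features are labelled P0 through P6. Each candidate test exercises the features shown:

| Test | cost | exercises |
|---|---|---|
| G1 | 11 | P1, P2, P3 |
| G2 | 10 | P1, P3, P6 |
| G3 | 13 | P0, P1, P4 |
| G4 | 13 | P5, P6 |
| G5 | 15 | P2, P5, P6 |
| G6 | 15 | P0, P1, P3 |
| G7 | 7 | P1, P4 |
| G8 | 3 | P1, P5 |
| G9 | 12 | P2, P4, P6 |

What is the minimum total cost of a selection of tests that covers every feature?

G6, G8, G9 together cover every feature (G6 ∪ G8 ∪ G9 = {P0, P1, P2, P3, P4, P5, P6}); total cost 15 + 3 + 12 = 30.
No covering selection has total cost below 30.

30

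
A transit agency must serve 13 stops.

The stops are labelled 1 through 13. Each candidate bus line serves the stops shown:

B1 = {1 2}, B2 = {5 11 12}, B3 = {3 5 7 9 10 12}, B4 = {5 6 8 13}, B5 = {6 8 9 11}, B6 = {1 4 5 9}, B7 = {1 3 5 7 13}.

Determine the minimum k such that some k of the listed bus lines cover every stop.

B1 and B3 and B4 and B5 and B6 together: B1 ∪ B3 ∪ B4 ∪ B5 ∪ B6 = {1, 2, 3, 4, 5, 6, 7, 8, 9, 10, 11, 12, 13} — every stop is covered.
No 4 of the 7 bus lines cover everything (all 35 combinations miss at least one stop), so 5 is optimal.

5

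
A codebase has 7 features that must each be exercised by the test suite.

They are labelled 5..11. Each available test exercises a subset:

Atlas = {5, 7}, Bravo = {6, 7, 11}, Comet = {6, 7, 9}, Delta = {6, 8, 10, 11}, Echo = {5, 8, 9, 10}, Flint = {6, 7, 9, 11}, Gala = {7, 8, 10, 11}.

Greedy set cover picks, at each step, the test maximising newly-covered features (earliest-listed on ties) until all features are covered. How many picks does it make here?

3

Greedy: pick Delta (covers 4 new) → pick Atlas (covers 2 new) → pick Comet (covers 1 new). Total picks: 3.
(The true minimum cover uses only 2 tests, so greedy is not optimal here.)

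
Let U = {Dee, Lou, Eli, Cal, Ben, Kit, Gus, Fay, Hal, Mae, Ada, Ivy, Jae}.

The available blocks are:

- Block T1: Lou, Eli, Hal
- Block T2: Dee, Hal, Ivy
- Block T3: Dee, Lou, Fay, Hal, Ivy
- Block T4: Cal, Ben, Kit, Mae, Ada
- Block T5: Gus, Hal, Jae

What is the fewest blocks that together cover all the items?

4

Take {T1, T3, T4, T5}. Their union is {Dee, Lou, Eli, Cal, Ben, Kit, Gus, Fay, Hal, Mae, Ada, Ivy, Jae}, which is all 13 items.
No 3 of the 5 blocks cover everything (all 10 combinations miss at least one item), so 4 is optimal.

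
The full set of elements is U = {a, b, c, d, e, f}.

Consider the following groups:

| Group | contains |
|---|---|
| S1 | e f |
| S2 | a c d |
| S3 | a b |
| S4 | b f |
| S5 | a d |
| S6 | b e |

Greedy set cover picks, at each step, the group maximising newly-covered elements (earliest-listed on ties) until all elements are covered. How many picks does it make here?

3

Greedy: pick S2 (covers 3 new) → pick S1 (covers 2 new) → pick S3 (covers 1 new). Total picks: 3.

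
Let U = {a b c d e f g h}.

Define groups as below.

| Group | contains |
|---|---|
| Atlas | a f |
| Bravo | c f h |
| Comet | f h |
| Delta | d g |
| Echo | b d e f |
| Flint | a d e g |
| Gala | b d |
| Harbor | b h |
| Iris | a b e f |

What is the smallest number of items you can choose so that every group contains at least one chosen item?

3

T = {b, d, f} meets every group (each contains at least one member of T), and |T| = 3.
The groups Atlas, Delta, Harbor are pairwise disjoint, so any hitting set needs a separate item for each — at least 3. Hence 3 is optimal.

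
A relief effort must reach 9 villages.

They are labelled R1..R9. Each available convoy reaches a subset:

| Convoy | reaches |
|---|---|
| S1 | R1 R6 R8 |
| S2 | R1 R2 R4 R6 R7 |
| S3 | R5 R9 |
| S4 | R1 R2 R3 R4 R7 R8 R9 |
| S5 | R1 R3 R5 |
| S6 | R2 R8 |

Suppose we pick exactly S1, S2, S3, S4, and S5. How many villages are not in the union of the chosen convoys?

0

Union of S1, S2, S3, S4, S5 = {R1, R2, R3, R4, R5, R6, R7, R8, R9} — that's every village, so 0 are uncovered.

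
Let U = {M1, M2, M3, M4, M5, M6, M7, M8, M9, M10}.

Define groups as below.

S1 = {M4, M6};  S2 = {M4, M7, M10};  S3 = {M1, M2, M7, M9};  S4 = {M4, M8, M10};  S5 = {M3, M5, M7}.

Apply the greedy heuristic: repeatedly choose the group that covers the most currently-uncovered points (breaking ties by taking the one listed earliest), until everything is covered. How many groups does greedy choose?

Greedy: pick S3 (covers 4 new) → pick S4 (covers 3 new) → pick S5 (covers 2 new) → pick S1 (covers 1 new). Total picks: 4.

4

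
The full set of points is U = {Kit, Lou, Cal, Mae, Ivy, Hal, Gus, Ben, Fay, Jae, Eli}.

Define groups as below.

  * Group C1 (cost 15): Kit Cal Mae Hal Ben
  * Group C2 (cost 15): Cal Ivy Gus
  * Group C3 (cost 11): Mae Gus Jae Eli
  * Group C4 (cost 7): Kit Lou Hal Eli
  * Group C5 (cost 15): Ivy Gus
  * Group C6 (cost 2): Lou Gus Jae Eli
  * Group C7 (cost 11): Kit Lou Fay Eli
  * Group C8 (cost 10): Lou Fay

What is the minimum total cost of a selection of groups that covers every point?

C1, C2, C6, C8 together cover every point (C1 ∪ C2 ∪ C6 ∪ C8 = {Kit, Lou, Cal, Mae, Ivy, Hal, Gus, Ben, Fay, Jae, Eli}); total cost 15 + 15 + 2 + 10 = 42.
No covering selection has total cost below 42.

42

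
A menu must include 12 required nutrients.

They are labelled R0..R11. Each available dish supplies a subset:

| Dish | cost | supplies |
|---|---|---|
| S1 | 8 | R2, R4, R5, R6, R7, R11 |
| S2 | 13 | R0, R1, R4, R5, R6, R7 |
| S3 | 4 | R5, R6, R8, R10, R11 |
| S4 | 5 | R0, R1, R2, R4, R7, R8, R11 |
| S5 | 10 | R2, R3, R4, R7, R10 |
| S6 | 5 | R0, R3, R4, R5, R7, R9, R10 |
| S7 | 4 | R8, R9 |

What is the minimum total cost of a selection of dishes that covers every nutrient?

14

S3, S4, S6 together cover every nutrient (S3 ∪ S4 ∪ S6 = {R0, R1, R2, R3, R4, R5, R6, R7, R8, R9, R10, R11}); total cost 4 + 5 + 5 = 14.
No covering selection has total cost below 14.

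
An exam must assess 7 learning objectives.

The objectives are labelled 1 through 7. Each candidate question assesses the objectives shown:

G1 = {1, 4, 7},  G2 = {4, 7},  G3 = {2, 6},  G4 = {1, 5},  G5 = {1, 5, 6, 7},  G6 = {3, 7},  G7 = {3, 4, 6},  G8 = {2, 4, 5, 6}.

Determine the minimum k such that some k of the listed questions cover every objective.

3

G5 and G7 and G8 together: G5 ∪ G7 ∪ G8 = {1, 2, 3, 4, 5, 6, 7} — every objective is covered.
No 2 of the 8 questions cover everything (all 28 combinations miss at least one objective), so 3 is optimal.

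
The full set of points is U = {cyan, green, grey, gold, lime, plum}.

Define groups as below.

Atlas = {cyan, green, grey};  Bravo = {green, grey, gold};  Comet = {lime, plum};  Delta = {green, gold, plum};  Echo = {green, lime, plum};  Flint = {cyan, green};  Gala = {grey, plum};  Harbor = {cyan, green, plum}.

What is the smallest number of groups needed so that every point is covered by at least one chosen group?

Bravo and Echo and Harbor together: Bravo ∪ Echo ∪ Harbor = {cyan, green, grey, gold, lime, plum} — every point is covered.
No 2 of the 8 groups cover everything (all 28 combinations miss at least one point), so 3 is optimal.

3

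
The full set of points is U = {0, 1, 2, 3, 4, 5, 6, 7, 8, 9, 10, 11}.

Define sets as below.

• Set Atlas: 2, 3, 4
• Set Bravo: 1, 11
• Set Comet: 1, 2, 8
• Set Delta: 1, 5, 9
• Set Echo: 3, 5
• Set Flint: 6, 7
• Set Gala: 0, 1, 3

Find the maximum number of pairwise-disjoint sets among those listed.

Atlas, Bravo, Flint are pairwise disjoint (Atlas={2,3,4}; Bravo={1,11}; Flint={6,7}).
Every remaining set overlaps one of these, and no 4 of the listed sets are pairwise disjoint, so 3 is the maximum.

3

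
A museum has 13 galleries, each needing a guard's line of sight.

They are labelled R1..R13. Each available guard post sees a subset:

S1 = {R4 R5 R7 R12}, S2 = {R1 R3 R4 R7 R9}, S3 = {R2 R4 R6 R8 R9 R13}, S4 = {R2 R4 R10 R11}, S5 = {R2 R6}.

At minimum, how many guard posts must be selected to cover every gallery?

4

Take {S1, S2, S3, S4}. Their union is {R1, R2, R3, R4, R5, R6, R7, R8, R9, R10, R11, R12, R13}, which is all 13 galleries.
Only S3 contains R8, so S3 is forced; the remaining 7 galleries need at least 3 more guard posts (each remaining guard post adds at most 3) — so at least 4 guard posts are needed, and 4 is optimal.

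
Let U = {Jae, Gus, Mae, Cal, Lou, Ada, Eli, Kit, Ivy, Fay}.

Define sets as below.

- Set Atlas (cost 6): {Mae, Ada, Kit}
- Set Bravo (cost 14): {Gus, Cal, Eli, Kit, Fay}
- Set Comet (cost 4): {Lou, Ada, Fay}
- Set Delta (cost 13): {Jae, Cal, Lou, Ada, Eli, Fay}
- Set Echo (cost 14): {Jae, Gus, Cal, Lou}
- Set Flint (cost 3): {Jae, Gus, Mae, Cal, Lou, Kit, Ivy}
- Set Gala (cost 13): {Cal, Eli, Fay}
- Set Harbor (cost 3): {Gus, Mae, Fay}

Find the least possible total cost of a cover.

Delta, Flint together cover every item (Delta ∪ Flint = {Jae, Gus, Mae, Cal, Lou, Ada, Eli, Kit, Ivy, Fay}); total cost 13 + 3 = 16.
The greedy pick Flint, Comet, Delta costs 20; no covering selection beats 16.

16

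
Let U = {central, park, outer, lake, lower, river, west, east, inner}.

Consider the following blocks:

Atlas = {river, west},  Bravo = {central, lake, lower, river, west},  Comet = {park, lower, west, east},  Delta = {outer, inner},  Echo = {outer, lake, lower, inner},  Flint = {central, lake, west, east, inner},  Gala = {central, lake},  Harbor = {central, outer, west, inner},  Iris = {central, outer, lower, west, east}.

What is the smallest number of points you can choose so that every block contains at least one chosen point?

H = {central, outer, west} meets every block (each contains at least one member of H), and |H| = 3.
The blocks Atlas, Delta, Gala are pairwise disjoint, so any hitting set needs a separate point for each — at least 3. Hence 3 is optimal.

3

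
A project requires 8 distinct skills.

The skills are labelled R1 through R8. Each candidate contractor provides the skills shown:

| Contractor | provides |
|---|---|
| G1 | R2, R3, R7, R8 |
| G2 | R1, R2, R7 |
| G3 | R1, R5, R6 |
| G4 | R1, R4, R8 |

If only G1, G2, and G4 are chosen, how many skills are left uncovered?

Union of G1, G2, G4 = {R1, R2, R3, R4, R7, R8}.
Not covered: R5, R6 — 2 skills.

2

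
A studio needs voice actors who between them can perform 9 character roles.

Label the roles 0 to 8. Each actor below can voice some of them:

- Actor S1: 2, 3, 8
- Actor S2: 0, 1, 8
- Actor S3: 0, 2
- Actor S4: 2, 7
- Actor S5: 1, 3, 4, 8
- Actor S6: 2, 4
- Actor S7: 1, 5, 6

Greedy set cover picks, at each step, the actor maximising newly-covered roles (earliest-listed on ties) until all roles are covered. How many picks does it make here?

4

Greedy: pick S5 (covers 4 new) → pick S3 (covers 2 new) → pick S7 (covers 2 new) → pick S4 (covers 1 new). Total picks: 4.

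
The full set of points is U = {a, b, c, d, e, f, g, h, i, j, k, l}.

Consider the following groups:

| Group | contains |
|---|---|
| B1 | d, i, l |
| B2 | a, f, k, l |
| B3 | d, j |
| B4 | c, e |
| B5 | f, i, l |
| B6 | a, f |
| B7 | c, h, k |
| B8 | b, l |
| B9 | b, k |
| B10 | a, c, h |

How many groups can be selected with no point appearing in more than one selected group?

4

B3, B4, B6, B8 are pairwise disjoint (B3={d,j}; B4={c,e}; B6={a,f}; B8={b,l}).
Every remaining group overlaps one of these, and no 5 of the listed groups are pairwise disjoint, so 4 is the maximum.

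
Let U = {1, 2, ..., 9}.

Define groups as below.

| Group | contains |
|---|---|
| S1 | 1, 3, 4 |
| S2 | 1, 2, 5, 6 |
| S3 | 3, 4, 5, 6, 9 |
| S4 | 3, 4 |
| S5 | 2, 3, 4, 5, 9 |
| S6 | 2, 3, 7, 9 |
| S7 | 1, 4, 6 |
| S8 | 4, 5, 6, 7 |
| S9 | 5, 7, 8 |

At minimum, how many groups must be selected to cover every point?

3

Take {S5, S7, S9}. Their union is {1, 2, 3, 4, 5, 6, 7, 8, 9}, which is all 9 points.
Only S9 contains 8, so S9 is forced; the remaining 6 points need at least 2 more groups (each remaining group adds at most 4) — so at least 3 groups are needed, and 3 is optimal.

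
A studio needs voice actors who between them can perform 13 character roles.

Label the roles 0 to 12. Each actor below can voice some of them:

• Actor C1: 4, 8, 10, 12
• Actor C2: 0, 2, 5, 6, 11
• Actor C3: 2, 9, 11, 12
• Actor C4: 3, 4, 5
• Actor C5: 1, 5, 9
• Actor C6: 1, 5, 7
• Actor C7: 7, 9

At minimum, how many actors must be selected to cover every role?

5

C1 and C2 and C4 and C5 and C6 together: C1 ∪ C2 ∪ C4 ∪ C5 ∪ C6 = {0, 1, 2, 3, 4, 5, 6, 7, 8, 9, 10, 11, 12} — every role is covered.
No 4 of the 7 actors cover everything (all 35 combinations miss at least one role), so 5 is optimal.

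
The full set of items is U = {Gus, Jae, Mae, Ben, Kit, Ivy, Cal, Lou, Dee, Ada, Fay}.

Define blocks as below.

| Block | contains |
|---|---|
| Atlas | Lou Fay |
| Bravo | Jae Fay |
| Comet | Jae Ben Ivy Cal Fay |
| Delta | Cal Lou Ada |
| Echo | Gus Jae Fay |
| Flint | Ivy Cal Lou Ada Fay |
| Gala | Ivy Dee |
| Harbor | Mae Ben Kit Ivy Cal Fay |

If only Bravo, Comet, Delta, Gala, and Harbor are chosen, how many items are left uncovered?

1

Union of Bravo, Comet, Delta, Gala, Harbor = {Jae, Mae, Ben, Kit, Ivy, Cal, Lou, Dee, Ada, Fay}.
Not covered: Gus — 1 item.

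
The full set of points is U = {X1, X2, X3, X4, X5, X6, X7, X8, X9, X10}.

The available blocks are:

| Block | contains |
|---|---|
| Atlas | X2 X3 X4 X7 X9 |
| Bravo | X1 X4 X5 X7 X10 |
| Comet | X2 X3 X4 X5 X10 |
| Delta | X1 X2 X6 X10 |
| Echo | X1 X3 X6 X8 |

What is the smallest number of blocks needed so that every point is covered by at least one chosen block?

3

Atlas and Bravo and Echo together: Atlas ∪ Bravo ∪ Echo = {X1, X2, X3, X4, X5, X6, X7, X8, X9, X10} — every point is covered.
Only Echo contains X8, so Echo is forced; the remaining 6 points need at least 2 more blocks (each remaining block adds at most 4) — so at least 3 blocks are needed, and 3 is optimal.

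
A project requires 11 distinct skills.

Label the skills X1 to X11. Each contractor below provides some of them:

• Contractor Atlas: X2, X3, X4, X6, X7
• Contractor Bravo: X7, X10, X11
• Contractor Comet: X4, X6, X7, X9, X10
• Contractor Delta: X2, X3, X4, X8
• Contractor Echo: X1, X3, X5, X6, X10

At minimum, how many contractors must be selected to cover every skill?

4

Bravo and Comet and Delta and Echo together: Bravo ∪ Comet ∪ Delta ∪ Echo = {X1, X2, X3, X4, X5, X6, X7, X8, X9, X10, X11} — every skill is covered.
No 3 of the 5 contractors cover everything (all 10 combinations miss at least one skill), so 4 is optimal.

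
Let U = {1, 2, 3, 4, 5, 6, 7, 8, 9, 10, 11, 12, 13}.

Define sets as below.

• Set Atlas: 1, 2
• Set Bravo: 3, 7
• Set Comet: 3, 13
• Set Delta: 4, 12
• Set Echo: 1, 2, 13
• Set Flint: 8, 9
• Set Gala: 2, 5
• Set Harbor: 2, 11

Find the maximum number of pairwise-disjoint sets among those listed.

Comet, Delta, Flint, Harbor are pairwise disjoint (Comet={3,13}; Delta={4,12}; Flint={8,9}; Harbor={2,11}).
Every remaining set overlaps one of these, and no 5 of the listed sets are pairwise disjoint, so 4 is the maximum.

4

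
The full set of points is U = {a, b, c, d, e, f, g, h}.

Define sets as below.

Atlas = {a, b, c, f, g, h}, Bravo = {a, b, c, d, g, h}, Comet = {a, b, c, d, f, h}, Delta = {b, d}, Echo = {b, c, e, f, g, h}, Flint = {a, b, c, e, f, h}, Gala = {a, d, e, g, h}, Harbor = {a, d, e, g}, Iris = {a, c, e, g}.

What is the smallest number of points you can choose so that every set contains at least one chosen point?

Take T = {b, e}. Each listed set contains at least one of these, so T is a hitting set of size 2.
The sets Delta, Iris are pairwise disjoint, so any hitting set needs a separate point for each — at least 2. Hence 2 is optimal.

2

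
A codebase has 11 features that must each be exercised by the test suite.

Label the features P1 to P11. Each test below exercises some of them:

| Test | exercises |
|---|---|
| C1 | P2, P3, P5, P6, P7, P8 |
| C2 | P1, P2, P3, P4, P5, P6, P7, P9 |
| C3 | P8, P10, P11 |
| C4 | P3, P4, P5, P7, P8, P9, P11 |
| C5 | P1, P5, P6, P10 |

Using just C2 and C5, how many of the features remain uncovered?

2

Union of C2, C5 = {P1, P2, P3, P4, P5, P6, P7, P9, P10}.
Not covered: P8, P11 — 2 features.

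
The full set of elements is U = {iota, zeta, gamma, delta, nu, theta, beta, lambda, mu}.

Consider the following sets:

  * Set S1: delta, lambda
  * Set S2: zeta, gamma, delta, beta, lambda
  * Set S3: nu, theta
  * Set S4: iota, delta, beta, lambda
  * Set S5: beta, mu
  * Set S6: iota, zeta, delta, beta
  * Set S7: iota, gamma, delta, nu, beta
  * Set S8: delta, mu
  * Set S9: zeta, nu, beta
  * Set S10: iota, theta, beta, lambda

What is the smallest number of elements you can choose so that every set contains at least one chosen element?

The 3 elements {delta, nu, beta} hit every set.
The sets S1, S3, S5 are pairwise disjoint, so any hitting set needs a separate element for each — at least 3. Hence 3 is optimal.

3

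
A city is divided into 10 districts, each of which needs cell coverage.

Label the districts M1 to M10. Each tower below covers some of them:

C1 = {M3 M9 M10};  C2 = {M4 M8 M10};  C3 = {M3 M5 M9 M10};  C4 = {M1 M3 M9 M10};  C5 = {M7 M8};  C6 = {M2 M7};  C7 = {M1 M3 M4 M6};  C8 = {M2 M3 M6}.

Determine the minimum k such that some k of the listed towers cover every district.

4

Take {C2, C3, C6, C7}. Their union is {M1, M2, M3, M4, M5, M6, M7, M8, M9, M10}, which is all 10 districts.
No 3 of the 8 towers cover everything (all 56 combinations miss at least one district), so 4 is optimal.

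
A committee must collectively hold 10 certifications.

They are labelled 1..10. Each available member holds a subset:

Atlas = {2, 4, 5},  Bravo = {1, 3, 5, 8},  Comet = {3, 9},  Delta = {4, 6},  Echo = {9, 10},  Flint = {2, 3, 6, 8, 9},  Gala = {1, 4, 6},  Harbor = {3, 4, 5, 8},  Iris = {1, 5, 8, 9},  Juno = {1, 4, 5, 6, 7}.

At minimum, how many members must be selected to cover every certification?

3

Take {Echo, Flint, Juno}. Their union is {1, 2, 3, 4, 5, 6, 7, 8, 9, 10}, which is all 10 certifications.
Only Juno contains 7, so Juno is forced; the remaining 5 certifications need at least 2 more members (each remaining member adds at most 4) — so at least 3 members are needed, and 3 is optimal.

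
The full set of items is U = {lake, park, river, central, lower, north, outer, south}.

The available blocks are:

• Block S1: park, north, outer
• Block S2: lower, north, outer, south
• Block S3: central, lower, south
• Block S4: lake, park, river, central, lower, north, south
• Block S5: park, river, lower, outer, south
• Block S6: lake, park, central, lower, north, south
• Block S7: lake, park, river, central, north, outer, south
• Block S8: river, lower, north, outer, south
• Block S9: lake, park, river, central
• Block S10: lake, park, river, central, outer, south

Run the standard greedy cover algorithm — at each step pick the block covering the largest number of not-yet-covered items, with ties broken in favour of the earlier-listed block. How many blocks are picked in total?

2

Greedy: pick S4 (covers 7 new) → pick S1 (covers 1 new). Total picks: 2.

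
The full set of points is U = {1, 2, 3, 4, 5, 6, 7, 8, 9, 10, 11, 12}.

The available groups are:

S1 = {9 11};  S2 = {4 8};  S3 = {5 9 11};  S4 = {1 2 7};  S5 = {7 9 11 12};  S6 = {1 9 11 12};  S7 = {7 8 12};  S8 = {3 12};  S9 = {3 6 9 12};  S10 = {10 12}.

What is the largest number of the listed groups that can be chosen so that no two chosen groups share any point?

S1, S2, S4, S8 are pairwise disjoint (S1={9,11}; S2={4,8}; S4={1,2,7}; S8={3,12}).
Every remaining group overlaps one of these, and no 5 of the listed groups are pairwise disjoint, so 4 is the maximum.

4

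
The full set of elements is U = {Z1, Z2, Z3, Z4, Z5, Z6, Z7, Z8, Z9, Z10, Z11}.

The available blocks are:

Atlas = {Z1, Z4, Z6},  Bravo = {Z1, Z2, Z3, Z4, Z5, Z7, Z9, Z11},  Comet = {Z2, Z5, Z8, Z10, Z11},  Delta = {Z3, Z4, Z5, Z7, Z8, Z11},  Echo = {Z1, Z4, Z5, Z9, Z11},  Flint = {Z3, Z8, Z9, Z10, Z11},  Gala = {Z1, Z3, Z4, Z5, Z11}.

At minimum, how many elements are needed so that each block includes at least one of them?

The 2 elements {Z4, Z8} hit every block.
The blocks Atlas, Flint are pairwise disjoint, so any hitting set needs a separate element for each — at least 2. Hence 2 is optimal.

2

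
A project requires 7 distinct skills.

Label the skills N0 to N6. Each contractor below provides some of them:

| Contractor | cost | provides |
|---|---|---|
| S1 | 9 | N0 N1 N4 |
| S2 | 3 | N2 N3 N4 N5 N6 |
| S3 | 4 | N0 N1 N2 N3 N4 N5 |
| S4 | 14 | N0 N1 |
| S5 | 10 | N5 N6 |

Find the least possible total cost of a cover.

7

S2, S3 together cover every skill (S2 ∪ S3 = {N0, N1, N2, N3, N4, N5, N6}); total cost 3 + 4 = 7.
No covering selection has total cost below 7.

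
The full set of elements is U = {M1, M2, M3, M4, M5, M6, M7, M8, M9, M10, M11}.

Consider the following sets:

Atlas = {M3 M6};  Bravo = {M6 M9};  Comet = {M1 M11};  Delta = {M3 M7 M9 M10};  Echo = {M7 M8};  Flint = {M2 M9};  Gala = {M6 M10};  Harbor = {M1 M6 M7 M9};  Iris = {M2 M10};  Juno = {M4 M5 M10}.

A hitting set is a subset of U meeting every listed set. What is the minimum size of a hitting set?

5

H = {M1, M6, M7, M9, M10} meets every set (each contains at least one member of H), and |H| = 5.
The sets Atlas, Comet, Echo, Flint, Juno are pairwise disjoint, so any hitting set needs a separate element for each — at least 5. Hence 5 is optimal.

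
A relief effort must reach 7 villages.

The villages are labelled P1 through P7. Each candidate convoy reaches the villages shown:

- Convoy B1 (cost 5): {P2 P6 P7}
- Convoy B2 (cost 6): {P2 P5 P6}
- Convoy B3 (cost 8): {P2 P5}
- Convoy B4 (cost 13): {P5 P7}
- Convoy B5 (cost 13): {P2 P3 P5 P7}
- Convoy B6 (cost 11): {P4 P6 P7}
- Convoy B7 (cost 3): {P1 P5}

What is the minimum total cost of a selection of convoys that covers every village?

B5, B6, B7 together cover every village (B5 ∪ B6 ∪ B7 = {P1, P2, P3, P4, P5, P6, P7}); total cost 13 + 11 + 3 = 27.
The greedy pick B7, B1, B6, B5 costs 32; no covering selection beats 27.

27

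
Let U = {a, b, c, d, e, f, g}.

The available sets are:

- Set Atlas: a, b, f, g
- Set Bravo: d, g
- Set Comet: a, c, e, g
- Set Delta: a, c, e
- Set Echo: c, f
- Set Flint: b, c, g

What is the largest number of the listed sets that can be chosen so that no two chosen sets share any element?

2

Bravo, Echo are pairwise disjoint (Bravo={d,g}; Echo={c,f}).
Every remaining set overlaps one of these, and no 3 of the listed sets are pairwise disjoint, so 2 is the maximum.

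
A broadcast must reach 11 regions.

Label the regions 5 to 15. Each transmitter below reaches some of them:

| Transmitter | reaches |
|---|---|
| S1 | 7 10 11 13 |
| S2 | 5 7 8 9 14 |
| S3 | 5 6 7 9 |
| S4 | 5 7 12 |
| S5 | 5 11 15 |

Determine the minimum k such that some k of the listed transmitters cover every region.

5

S1 and S2 and S3 and S4 and S5 together: S1 ∪ S2 ∪ S3 ∪ S4 ∪ S5 = {5, 6, 7, 8, 9, 10, 11, 12, 13, 14, 15} — every region is covered.
No 4 of the 5 transmitters cover everything (all 5 combinations miss at least one region), so 5 is optimal.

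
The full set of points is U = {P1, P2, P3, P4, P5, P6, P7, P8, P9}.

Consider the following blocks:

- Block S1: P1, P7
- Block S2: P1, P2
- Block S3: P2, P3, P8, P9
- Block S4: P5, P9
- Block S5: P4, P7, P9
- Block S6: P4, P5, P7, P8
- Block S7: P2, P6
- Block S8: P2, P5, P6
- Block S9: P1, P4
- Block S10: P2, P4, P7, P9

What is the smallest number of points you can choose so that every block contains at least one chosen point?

4

H = {P1, P2, P8, P9} meets every block (each contains at least one member of H), and |H| = 4.
No choice of 3 points meets every block, so 4 is the minimum.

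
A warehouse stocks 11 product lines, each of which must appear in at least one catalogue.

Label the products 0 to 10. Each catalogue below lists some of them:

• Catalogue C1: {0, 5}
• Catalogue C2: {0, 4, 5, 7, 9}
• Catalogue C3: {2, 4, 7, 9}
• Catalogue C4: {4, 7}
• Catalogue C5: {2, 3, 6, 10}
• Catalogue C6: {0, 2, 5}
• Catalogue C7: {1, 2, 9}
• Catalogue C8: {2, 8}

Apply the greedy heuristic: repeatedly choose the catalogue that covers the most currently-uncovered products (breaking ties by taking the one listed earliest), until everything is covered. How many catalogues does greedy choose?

4

Greedy: pick C2 (covers 5 new) → pick C5 (covers 4 new) → pick C7 (covers 1 new) → pick C8 (covers 1 new). Total picks: 4.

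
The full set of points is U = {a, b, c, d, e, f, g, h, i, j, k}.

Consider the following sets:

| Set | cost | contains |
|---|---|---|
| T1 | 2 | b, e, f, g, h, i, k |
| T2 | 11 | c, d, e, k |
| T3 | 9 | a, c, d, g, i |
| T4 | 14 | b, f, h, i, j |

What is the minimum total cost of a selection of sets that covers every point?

25

T1, T3, T4 together cover every point (T1 ∪ T3 ∪ T4 = {a, b, c, d, e, f, g, h, i, j, k}); total cost 2 + 9 + 14 = 25.
No covering selection has total cost below 25.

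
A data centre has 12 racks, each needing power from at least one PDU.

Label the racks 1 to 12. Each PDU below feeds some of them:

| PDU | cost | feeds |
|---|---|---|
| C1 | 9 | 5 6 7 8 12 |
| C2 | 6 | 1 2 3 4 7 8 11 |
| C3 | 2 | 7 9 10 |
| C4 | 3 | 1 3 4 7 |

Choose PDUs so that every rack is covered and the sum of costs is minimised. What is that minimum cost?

17

C1, C2, C3 together cover every rack (C1 ∪ C2 ∪ C3 = {1, 2, 3, 4, 5, 6, 7, 8, 9, 10, 11, 12}); total cost 9 + 6 + 2 = 17.
No covering selection has total cost below 17.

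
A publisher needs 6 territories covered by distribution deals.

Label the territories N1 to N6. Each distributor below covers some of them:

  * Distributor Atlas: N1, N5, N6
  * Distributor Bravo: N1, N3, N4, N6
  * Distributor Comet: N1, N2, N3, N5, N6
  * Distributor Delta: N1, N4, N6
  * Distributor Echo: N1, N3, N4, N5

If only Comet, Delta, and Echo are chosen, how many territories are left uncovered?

Union of Comet, Delta, Echo = {N1, N2, N3, N4, N5, N6} — that's every territory, so 0 are uncovered.

0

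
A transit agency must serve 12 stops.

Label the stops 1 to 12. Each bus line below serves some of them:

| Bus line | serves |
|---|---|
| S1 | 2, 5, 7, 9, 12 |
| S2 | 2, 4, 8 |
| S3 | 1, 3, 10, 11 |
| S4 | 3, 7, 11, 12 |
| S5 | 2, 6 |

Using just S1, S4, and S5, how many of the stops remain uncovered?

Union of S1, S4, S5 = {2, 3, 5, 6, 7, 9, 11, 12}.
Not covered: 1, 4, 8, 10 — 4 stops.

4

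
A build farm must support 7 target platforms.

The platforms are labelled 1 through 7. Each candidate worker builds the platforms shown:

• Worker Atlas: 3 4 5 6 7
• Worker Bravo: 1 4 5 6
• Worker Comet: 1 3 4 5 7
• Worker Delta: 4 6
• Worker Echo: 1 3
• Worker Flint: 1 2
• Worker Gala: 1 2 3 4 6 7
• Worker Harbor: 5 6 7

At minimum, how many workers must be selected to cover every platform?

Take {Bravo, Gala}. Their union is {1, 2, 3, 4, 5, 6, 7}, which is all 7 platforms.
No single worker has all 7 platforms (the largest, Gala, has 6), so 2 is optimal.

2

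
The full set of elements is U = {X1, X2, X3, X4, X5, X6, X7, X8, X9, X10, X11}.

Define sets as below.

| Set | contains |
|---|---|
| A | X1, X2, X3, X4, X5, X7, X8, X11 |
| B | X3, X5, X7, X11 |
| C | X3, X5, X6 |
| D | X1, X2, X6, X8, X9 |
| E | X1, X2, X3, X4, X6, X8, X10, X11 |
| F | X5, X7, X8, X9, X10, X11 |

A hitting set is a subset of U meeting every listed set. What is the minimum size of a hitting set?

Take H = {X3, X9}. Each listed set contains at least one of these, so H is a hitting set of size 2.
The sets B, D are pairwise disjoint, so any hitting set needs a separate element for each — at least 2. Hence 2 is optimal.

2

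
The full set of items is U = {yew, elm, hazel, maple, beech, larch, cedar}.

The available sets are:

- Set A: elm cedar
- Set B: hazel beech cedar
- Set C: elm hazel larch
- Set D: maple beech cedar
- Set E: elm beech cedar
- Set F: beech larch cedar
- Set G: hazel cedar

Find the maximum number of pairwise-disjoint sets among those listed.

2

C, D are pairwise disjoint (C={elm,hazel,larch}; D={maple,beech,cedar}).
Every remaining set overlaps one of these, and no 3 of the listed sets are pairwise disjoint, so 2 is the maximum.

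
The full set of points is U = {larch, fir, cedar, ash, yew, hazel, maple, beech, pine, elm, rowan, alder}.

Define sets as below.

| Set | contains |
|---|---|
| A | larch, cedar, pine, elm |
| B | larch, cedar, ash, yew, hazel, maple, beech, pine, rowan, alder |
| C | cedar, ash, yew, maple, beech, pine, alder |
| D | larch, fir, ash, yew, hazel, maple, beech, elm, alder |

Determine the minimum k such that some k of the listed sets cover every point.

Take {B, D}. Their union is {larch, fir, cedar, ash, yew, hazel, maple, beech, pine, elm, rowan, alder}, which is all 12 points.
No single set has all 12 points (the largest, B, has 10), so 2 is optimal.

2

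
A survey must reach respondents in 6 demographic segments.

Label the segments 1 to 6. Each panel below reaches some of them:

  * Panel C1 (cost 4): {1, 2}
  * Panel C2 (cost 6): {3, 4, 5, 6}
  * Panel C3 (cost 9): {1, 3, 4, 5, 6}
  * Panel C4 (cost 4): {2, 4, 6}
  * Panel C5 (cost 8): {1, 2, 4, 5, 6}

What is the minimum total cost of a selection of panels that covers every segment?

C1, C2 together cover every segment (C1 ∪ C2 = {1, 2, 3, 4, 5, 6}); total cost 4 + 6 = 10.
The greedy pick C4, C2, C1 costs 14; no covering selection beats 10.

10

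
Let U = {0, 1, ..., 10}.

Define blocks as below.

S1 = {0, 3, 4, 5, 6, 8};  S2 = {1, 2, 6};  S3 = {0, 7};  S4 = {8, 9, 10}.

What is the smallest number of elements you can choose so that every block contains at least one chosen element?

The 3 elements {6, 7, 9} hit every block.
The blocks S2, S3, S4 are pairwise disjoint, so any hitting set needs a separate element for each — at least 3. Hence 3 is optimal.

3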